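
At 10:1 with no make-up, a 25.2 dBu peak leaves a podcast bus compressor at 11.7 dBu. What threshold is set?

10.2 dBu

Gain reduction = 25.2 − 11.7 = 13.5 dB; output overshoot = GR / (R − 1) = 13.5 / 9 = 1.5 dB.
Threshold = output − output overshoot = 11.7 − 1.5 = 10.2 dBu.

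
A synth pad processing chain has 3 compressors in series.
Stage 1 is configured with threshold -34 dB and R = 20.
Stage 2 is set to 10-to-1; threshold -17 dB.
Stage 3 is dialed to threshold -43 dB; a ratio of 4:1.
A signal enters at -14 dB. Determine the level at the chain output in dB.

-40.5 dB

Stage 1: -14 dB is 20 dB over -34 dB; at 20:1 that becomes 1 dB over, giving -33 dB.
Stage 2: -33 dB ≤ -17 dB, so stage 2 doesn't engage; output -33 dB.
Stage 3: overshoot 10 dB → 10/4 = 2.5 dB → -40.5 dB.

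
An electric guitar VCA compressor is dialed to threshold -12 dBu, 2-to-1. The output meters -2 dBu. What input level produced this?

8 dBu

Post-compression overshoot = -2 − (-12) = 10 dB.
Before 2:1 compression the overshoot was 10 × 2 = 20 dB, so input = -12 + 20 = 8 dBu.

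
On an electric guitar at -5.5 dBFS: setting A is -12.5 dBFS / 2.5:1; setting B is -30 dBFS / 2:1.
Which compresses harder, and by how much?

B, by 8.05 dB

A: GR = 7 − 7/2.5 = 4.2 dB.
B: GR = 24.5 − 24.5/2 = 12.25 dB.
Difference: 8.05 dB in favour of B.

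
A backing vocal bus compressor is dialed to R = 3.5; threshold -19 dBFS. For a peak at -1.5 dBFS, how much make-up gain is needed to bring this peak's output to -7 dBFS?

7 dB

Overshoot 17.5 dB → 17.5/3.5 = 5 dB after compression, so the compressed level is -19 + 5 = -14 dBFS.
Make-up = target − compressed = -7 − (-14) = 7 dB.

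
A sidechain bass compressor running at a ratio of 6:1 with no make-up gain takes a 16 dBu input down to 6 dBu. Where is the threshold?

Let T be the threshold. Output overshoot = (input overshoot)/R, so 6 − T = (16 − T)/6.
6·(6 − T) = 16 − T → 5·T = 36 − 16 = 20.
T = 20/5 = 4 dBu.

4 dBu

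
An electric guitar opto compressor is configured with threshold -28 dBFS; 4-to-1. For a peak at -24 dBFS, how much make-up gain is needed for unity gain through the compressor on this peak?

3 dB

Overshoot 4 dB → 4/4 = 1 dB after compression, so the compressed level is -28 + 1 = -27 dBFS.
Make-up = target − compressed = -24 − (-27) = 3 dB.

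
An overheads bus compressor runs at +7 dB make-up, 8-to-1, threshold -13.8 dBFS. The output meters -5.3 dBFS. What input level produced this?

-1.8 dBFS

Before make-up, the level was -5.3 − 7 = -12.3 dBFS.
Post-compression overshoot = -12.3 − (-13.8) = 1.5 dB.
Input overshoot = R × output overshoot = 12 dB → input = -13.8 + 12 = -1.8 dBFS.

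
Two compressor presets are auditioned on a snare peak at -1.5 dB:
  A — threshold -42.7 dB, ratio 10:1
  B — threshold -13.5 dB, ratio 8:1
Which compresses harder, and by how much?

A, by 26.58 dB

A: overshoot 41.2 dB → output overshoot 4.12 dB → GR 37.08 dB.
B: overshoot 12 dB → output overshoot 1.5 dB → GR 10.5 dB.
Difference: 26.58 dB in favour of A.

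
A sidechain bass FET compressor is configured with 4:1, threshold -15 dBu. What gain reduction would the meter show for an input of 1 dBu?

12 dB

The signal is 16 dB above threshold.
At 4:1, output sits 16/4 = 4 dB above threshold.
Gain reduction = 16 − 4 = 12 dB.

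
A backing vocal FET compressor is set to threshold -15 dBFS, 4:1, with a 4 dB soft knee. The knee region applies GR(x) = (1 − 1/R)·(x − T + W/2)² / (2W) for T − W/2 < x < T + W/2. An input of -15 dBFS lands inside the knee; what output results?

-15.375 dBFS

x − T + W/2 = -15 − (-15) + 2 = 2.
GR = (1 − 1/4) × 2² / 8 = 0.75 × 4 / 8 = 0.375 dB.
Output = -15 − 0.375 = -15.375 dBFS.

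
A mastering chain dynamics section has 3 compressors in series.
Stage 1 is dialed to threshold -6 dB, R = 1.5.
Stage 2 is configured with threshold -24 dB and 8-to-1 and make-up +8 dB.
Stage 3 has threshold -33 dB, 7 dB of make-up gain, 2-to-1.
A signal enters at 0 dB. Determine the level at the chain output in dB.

-16.125 dB

Stage 1: overshoot 6 dB → 6/1.5 = 4 dB → -2 dB.
Stage 2: 22 dB above -24 dB, reduced 8:1 to 2.75 dB above → -21.25 dB; +8 dB make-up → -13.25 dB.
Stage 3: 19.75 dB above -33 dB, reduced 2:1 to 9.875 dB above → -23.125 dB; +7 dB make-up → -16.125 dB.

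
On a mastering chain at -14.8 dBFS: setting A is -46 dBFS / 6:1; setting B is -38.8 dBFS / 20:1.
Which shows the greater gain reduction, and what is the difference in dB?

A, by 3.2 dB

A: GR = 31.2 − 31.2/6 = 26 dB.
B: GR = 24 − 24/20 = 22.8 dB.
A applies 3.2 dB more gain reduction.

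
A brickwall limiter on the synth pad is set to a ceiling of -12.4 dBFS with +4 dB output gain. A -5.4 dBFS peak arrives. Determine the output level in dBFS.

The limiter clamps the peak to its -12.4 dBFS ceiling.
Output gain then adds 4 dB: -12.4 + 4 = -8.4 dBFS.

-8.4 dBFS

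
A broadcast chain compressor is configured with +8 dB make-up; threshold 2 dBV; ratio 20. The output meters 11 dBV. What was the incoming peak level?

22 dBV

Before make-up, the level was 11 − 8 = 3 dBV.
The compressed level sits 3 − 2 = 1 dB over threshold.
Input overshoot = R × output overshoot = 20 dB → input = 2 + 20 = 22 dBV.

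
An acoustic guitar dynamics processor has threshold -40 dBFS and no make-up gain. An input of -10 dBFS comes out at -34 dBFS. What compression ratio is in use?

Input overshoot = -10 − (-40) = 30 dB; output overshoot = -34 − (-40) = 6 dB.
Ratio = 30 / 6 = 5.

5:1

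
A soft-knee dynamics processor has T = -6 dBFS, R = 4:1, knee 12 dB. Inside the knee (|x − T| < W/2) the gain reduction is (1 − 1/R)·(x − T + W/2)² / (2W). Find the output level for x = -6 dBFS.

x − T + W/2 = -6 − (-6) + 6 = 6.
GR = (1 − 1/4) × 6² / 24 = 0.75 × 36 / 24 = 1.125 dB.
Output = -6 − 1.125 = -7.125 dBFS.

-7.125 dBFS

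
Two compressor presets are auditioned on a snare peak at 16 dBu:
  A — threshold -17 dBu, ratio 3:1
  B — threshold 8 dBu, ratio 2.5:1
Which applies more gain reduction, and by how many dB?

A, by 17.2 dB

A: 33 dB over, compressed to 11 dB over, so 22 dB of GR.
B: 8 dB over, compressed to 3.2 dB over, so 4.8 dB of GR.
A reduces 17.2 dB more.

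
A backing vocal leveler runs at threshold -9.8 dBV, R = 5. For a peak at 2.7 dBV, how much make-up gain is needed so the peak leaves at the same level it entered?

The peak compresses to -9.8 + 12.5/5 = -7.3 dBV.
To reach 2.7 dBV requires 2.7 − (-7.3) = 10 dB of make-up.

10 dB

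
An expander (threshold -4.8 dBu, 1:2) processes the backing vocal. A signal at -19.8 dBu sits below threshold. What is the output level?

-34.8 dBu

Undershoot = (-4.8) − (-19.8) = 15 dB.
At 1:2, that expands to 30 dB under threshold.
Output = -4.8 − 30 = -34.8 dBu.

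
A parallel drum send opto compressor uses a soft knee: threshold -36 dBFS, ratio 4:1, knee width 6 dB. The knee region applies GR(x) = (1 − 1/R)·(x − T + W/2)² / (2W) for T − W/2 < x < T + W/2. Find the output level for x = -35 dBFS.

-36 dBFS

x − T + W/2 = -35 − (-36) + 3 = 4.
GR = (1 − 1/4) × 4² / 12 = 0.75 × 16 / 12 = 1 dB.
Output = -35 − 1 = -36 dBFS.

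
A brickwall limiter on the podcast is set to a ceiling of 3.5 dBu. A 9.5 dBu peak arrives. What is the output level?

A brickwall limiter is an ∞:1 compressor: any input above the ceiling is clamped to 3.5 dBu.

3.5 dBu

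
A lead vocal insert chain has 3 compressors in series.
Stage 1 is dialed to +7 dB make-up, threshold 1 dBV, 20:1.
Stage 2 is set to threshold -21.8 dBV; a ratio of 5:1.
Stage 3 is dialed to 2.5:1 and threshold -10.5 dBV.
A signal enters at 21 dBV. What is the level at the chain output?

-15.64 dBV

Stage 1: 21 dBV is 20 dB over 1 dBV; at 20:1 that becomes 1 dB over, giving 2 dBV; +7 dB make-up → 9 dBV.
Stage 2: 9 dBV is 30.8 dB over -21.8 dBV; at 5:1 that becomes 6.16 dB over, giving -15.64 dBV.
Stage 3: -15.64 dBV ≤ -10.5 dBV, so stage 3 doesn't engage; output -15.64 dBV.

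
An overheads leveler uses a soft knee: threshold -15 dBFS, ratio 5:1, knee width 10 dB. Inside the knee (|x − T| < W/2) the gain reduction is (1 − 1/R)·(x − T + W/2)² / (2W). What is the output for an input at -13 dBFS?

x − T + W/2 = -13 − (-15) + 5 = 7.
GR = (1 − 1/5) × 7² / 20 = 0.8 × 49 / 20 = 1.96 dB.
Output = -13 − 1.96 = -14.96 dBFS.

-14.96 dBFS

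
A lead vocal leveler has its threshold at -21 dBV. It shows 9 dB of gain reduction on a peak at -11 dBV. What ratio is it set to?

10:1

Input overshoot = -11 − (-21) = 10 dB.
Output overshoot = 10 − 9 = 1 dB.
Ratio = input overshoot / output overshoot = 10 / 1 = 10.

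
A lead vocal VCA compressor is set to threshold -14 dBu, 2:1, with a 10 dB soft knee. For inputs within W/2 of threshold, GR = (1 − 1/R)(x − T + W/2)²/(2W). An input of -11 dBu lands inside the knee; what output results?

-12.6 dBu

x − T + W/2 = -11 − (-14) + 5 = 8.
GR = (1 − 1/2) × 8² / 20 = 0.5 × 64 / 20 = 1.6 dB.
Output = -11 − 1.6 = -12.6 dBu.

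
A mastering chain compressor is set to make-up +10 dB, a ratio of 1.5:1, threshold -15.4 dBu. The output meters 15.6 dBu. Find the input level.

16.1 dBu

Stripping the +10 dB make-up gives 5.6 dBu at the gain stage.
Post-compression overshoot = 5.6 − (-15.4) = 21 dB.
Before 1.5:1 compression the overshoot was 21 × 1.5 = 31.5 dB, so input = -15.4 + 31.5 = 16.1 dBu.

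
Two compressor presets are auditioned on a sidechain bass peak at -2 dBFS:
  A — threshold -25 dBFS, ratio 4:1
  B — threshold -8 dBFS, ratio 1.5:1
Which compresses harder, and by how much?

A, by 15.25 dB

A: 23 dB over, compressed to 5.75 dB over, so 17.25 dB of GR.
B: 6 dB over, compressed to 4 dB over, so 2 dB of GR.
A applies 15.25 dB more gain reduction.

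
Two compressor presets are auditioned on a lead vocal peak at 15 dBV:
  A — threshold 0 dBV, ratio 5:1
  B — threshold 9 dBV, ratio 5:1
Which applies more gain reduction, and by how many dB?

A, by 7.2 dB

A: overshoot 15 dB → output overshoot 3 dB → GR 12 dB.
B: overshoot 6 dB → output overshoot 1.2 dB → GR 4.8 dB.
A applies 7.2 dB more gain reduction.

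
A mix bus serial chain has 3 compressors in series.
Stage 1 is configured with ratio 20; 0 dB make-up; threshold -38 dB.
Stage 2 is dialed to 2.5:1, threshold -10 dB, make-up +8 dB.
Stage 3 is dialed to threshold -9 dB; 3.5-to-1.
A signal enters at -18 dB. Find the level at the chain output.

Stage 1: overshoot 20 dB → 20/20 = 1 dB → -37 dB.
Stage 2: -37 dB ≤ -10 dB, so stage 2 doesn't engage; make-up brings it to -29 dB.
Stage 3: -29 dB ≤ -9 dB, so stage 3 doesn't engage; output -29 dB.

-29 dB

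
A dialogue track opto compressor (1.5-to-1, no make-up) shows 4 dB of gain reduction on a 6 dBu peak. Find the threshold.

-6 dBu

Gain reduction = 6 − 2 = 4 dB; output overshoot = GR / (R − 1) = 4 / 0.5 = 8 dB.
Threshold = output − output overshoot = 2 − 8 = -6 dBu.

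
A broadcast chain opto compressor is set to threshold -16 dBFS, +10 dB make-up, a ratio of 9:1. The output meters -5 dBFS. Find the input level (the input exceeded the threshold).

Stripping the +10 dB make-up gives -15 dBFS at the gain stage.
That's 1 dB above the -16 dBFS threshold.
Undo the ratio: input overshoot = 1 × 9 = 9 dB, giving input = -7 dBFS.

-7 dBFS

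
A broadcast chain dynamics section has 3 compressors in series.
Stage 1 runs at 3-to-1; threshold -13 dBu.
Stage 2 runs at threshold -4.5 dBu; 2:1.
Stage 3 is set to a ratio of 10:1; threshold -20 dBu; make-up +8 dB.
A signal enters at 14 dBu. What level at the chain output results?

-10.425 dBu

Stage 1: 14 dBu is 27 dB over -13 dBu; at 3:1 that becomes 9 dB over, giving -4 dBu.
Stage 2: overshoot 0.5 dB → 0.5/2 = 0.25 dB → -4.25 dBu.
Stage 3: 15.75 dB above -20 dBu, reduced 10:1 to 1.575 dB above → -18.425 dBu; +8 dB make-up → -10.425 dBu.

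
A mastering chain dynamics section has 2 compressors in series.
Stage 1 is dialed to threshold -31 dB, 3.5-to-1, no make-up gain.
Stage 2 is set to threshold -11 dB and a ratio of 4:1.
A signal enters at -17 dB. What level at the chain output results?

Stage 1: 14 dB above -31 dB, reduced 3.5:1 to 4 dB above → -27 dB.
Stage 2: -27 dB ≤ -11 dB, so stage 2 doesn't engage; output -27 dB.

-27 dB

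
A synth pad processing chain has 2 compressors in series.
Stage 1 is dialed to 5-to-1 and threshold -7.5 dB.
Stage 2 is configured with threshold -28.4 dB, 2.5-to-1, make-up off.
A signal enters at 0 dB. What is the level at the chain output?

-19.44 dB

Stage 1: overshoot 7.5 dB → 7.5/5 = 1.5 dB → -6 dB.
Stage 2: overshoot 22.4 dB → 22.4/2.5 = 8.96 dB → -19.44 dB.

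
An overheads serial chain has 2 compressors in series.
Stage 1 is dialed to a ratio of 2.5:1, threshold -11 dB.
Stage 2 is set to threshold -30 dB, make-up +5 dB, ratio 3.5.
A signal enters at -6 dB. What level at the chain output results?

Stage 1: 5 dB above -11 dB, reduced 2.5:1 to 2 dB above → -9 dB.
Stage 2: -9 dB is 21 dB over -30 dB; at 3.5:1 that becomes 6 dB over, giving -24 dB; +5 dB make-up → -19 dB.

-19 dB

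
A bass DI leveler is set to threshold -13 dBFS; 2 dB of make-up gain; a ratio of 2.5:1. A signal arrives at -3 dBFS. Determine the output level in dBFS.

-7 dBFS

The input is 10 dB above the -13 dBFS threshold.
At 2.5:1 the overshoot is divided by 2.5, leaving 4 dB above threshold.
Output = -13 + 4 = -9 dBFS; make-up adds 2 dB, giving -7 dBFS.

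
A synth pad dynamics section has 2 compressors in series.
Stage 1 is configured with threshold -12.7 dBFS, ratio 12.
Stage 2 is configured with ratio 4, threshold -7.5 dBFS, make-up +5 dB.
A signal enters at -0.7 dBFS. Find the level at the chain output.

Stage 1: -0.7 dBFS is 12 dB over -12.7 dBFS; at 12:1 that becomes 1 dB over, giving -11.7 dBFS.
Stage 2: -11.7 dBFS ≤ -7.5 dBFS, so stage 2 doesn't engage; make-up brings it to -6.7 dBFS.

-6.7 dBFS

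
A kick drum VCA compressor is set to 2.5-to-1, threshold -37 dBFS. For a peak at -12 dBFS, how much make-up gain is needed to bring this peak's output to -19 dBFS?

8 dB

Overshoot 25 dB → 25/2.5 = 10 dB after compression, so the compressed level is -37 + 10 = -27 dBFS.
Make-up = target − compressed = -19 − (-27) = 8 dB.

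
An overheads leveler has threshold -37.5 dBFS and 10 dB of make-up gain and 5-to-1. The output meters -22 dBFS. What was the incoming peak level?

-10 dBFS

Remove make-up: -22 − 10 = -32 dBFS.
Post-compression overshoot = -32 − (-37.5) = 5.5 dB.
Undo the ratio: input overshoot = 5.5 × 5 = 27.5 dB, giving input = -10 dBFS.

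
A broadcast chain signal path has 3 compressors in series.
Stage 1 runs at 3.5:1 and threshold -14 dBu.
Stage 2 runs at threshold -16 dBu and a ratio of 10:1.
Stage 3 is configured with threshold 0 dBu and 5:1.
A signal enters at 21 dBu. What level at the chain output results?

-14.8 dBu

Stage 1: 35 dB above -14 dBu, reduced 3.5:1 to 10 dB above → -4 dBu.
Stage 2: -4 dBu is 12 dB over -16 dBu; at 10:1 that becomes 1.2 dB over, giving -14.8 dBu.
Stage 3: below threshold (-14.8 ≤ 0); passes unchanged; output -14.8 dBu.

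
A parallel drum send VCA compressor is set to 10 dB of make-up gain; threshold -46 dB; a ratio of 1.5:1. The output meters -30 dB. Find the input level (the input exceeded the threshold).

-37 dB

Stripping the +10 dB make-up gives -40 dB at the gain stage.
The compressed level sits -40 − (-46) = 6 dB over threshold.
Input overshoot = R × output overshoot = 9 dB → input = -46 + 9 = -37 dB.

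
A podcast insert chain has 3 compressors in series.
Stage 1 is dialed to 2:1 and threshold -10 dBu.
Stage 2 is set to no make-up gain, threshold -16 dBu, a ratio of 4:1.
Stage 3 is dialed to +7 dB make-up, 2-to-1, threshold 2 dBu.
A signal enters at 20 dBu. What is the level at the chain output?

Stage 1: 30 dB above -10 dBu, reduced 2:1 to 15 dB above → 5 dBu.
Stage 2: overshoot 21 dB → 21/4 = 5.25 dB → -10.75 dBu.
Stage 3: below threshold (-10.75 ≤ 2); passes unchanged; make-up brings it to -3.75 dBu.

-3.75 dBu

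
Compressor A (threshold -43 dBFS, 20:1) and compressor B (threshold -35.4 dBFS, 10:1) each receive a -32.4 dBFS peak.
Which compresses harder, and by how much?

A, by 7.37 dB

A: overshoot 10.6 dB → output overshoot 0.53 dB → GR 10.07 dB.
B: overshoot 3 dB → output overshoot 0.3 dB → GR 2.7 dB.
A applies 7.37 dB more gain reduction.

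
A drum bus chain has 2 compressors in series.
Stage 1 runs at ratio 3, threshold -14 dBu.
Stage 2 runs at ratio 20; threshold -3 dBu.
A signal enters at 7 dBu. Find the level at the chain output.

Stage 1: 7 dBu is 21 dB over -14 dBu; at 3:1 that becomes 7 dB over, giving -7 dBu.
Stage 2: below threshold (-7 ≤ -3); passes unchanged; output -7 dBu.

-7 dBu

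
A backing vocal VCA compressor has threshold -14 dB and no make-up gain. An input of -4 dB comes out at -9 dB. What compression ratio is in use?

2:1

Input overshoot = -4 − (-14) = 10 dB; output overshoot = -9 − (-14) = 5 dB.
Ratio = 10 / 5 = 2.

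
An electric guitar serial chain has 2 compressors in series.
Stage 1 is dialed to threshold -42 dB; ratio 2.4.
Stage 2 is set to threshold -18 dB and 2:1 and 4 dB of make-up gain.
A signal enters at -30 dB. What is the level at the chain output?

-33 dB

Stage 1: 12 dB above -42 dB, reduced 2.4:1 to 5 dB above → -37 dB.
Stage 2: -37 dB is at or below the -18 dB threshold — no compression; make-up brings it to -33 dB.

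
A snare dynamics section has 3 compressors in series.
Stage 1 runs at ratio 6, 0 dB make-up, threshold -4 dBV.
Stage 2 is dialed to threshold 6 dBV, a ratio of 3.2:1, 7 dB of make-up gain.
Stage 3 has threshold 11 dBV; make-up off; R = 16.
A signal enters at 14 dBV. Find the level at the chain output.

6 dBV

Stage 1: overshoot 18 dB → 18/6 = 3 dB → -1 dBV.
Stage 2: -1 dBV is at or below the 6 dBV threshold — no compression; make-up brings it to 6 dBV.
Stage 3: below threshold (6 ≤ 11); passes unchanged; output 6 dBV.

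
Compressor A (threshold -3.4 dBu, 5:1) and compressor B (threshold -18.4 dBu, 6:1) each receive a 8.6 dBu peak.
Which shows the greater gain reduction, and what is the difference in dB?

B, by 12.9 dB

A: GR = 12 − 12/5 = 9.6 dB.
B: GR = 27 − 27/6 = 22.5 dB.
B applies 12.9 dB more gain reduction.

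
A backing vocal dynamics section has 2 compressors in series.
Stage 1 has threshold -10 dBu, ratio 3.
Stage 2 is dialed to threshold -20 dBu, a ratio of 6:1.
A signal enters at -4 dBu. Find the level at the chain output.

Stage 1: -4 dBu is 6 dB over -10 dBu; at 3:1 that becomes 2 dB over, giving -8 dBu.
Stage 2: -8 dBu is 12 dB over -20 dBu; at 6:1 that becomes 2 dB over, giving -18 dBu.

-18 dBu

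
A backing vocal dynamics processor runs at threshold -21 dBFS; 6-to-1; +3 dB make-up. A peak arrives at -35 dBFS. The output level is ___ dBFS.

-35 dBFS is 14 dB below the -21 dBFS threshold, so no gain reduction is applied.
Make-up gain adds 3 dB: -35 + 3 = -32 dBFS.

-32 dBFS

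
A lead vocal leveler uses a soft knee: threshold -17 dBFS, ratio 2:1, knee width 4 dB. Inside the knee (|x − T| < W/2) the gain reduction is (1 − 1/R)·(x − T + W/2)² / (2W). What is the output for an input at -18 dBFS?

-18.0625 dBFS

x − T + W/2 = -18 − (-17) + 2 = 1.
GR = (1 − 1/2) × 1² / 8 = 0.5 × 1 / 8 = 0.0625 dB.
Output = -18 − 0.0625 = -18.0625 dBFS.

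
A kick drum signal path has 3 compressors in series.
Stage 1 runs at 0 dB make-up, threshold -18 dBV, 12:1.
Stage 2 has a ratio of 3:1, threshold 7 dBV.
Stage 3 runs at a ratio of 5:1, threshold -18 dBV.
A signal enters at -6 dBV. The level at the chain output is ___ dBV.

-17.8 dBV

Stage 1: 12 dB above -18 dBV, reduced 12:1 to 1 dB above → -17 dBV.
Stage 2: -17 dBV is at or below the 7 dBV threshold — no compression; output -17 dBV.
Stage 3: 1 dB above -18 dBV, reduced 5:1 to 0.2 dB above → -17.8 dBV.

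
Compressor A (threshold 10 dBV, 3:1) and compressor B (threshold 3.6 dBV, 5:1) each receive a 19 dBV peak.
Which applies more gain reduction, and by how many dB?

B, by 6.32 dB

A: overshoot 9 dB → output overshoot 3 dB → GR 6 dB.
B: overshoot 15.4 dB → output overshoot 3.08 dB → GR 12.32 dB.
B reduces 6.32 dB more.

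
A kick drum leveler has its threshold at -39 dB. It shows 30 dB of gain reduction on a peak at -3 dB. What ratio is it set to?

6:1

Input overshoot = -3 − (-39) = 36 dB.
Output overshoot = 36 − 30 = 6 dB.
Ratio = input overshoot / output overshoot = 36 / 6 = 6.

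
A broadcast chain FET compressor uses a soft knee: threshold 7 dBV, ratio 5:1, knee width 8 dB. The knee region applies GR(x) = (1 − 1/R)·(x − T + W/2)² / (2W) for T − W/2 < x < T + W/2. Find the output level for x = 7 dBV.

6.2 dBV

x − T + W/2 = 7 − 7 + 4 = 4.
GR = (1 − 1/5) × 4² / 16 = 0.8 × 16 / 16 = 0.8 dB.
Output = 7 − 0.8 = 6.2 dBV.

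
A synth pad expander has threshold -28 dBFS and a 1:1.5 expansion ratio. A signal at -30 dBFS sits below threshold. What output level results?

The input is 2 dB below the -28 dBFS threshold.
A 1:1.5 expander multiplies undershoot by 1.5: 2 × 1.5 = 3 dB below threshold.
Output = -28 − 3 = -31 dBFS.

-31 dBFS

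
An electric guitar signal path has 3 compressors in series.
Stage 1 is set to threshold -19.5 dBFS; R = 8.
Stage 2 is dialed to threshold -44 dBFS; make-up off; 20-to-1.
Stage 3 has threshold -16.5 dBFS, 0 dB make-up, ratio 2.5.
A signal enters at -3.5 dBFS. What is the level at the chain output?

-42.675 dBFS

Stage 1: overshoot 16 dB → 16/8 = 2 dB → -17.5 dBFS.
Stage 2: overshoot 26.5 dB → 26.5/20 = 1.325 dB → -42.675 dBFS.
Stage 3: -42.675 dBFS is at or below the -16.5 dBFS threshold — no compression; output -42.675 dBFS.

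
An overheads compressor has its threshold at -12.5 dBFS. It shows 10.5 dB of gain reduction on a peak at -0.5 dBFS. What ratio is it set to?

Input overshoot = -0.5 − (-12.5) = 12 dB.
Output overshoot = 12 − 10.5 = 1.5 dB.
Ratio = input overshoot / output overshoot = 12 / 1.5 = 8.

8:1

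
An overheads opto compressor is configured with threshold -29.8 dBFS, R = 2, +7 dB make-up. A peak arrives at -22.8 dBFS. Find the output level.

-19.3 dBFS

-22.8 dBFS sits 7 dB over threshold.
The 7 dB excess becomes 3.5 dB after 2:1 reduction.
Output = -29.8 + 3.5 = -26.3 dBFS; make-up adds 7 dB, giving -19.3 dBFS.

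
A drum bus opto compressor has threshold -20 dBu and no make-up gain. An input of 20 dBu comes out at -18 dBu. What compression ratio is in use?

20:1

Input overshoot = 20 − (-20) = 40 dB; output overshoot = -18 − (-20) = 2 dB.
Ratio = 40 / 2 = 20.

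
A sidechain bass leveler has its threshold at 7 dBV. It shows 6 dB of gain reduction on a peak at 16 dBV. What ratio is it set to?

3:1

Input overshoot = 16 − 7 = 9 dB.
Output overshoot = 9 − 6 = 3 dB.
Ratio = input overshoot / output overshoot = 9 / 3 = 3.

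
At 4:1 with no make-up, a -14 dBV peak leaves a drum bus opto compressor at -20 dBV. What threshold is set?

-22 dBV

Input is 8 dB above T (since output overshoot × R = input overshoot: (-20 − T)·4 = -14 − T gives T = -22 dBV).
Check: -22 + (-14 − (-22))/4 = -22 + 2 = -20 dBV. ✓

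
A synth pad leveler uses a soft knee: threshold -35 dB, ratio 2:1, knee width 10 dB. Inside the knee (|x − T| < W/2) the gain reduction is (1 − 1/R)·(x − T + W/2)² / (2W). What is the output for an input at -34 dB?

x − T + W/2 = -34 − (-35) + 5 = 6.
GR = (1 − 1/2) × 6² / 20 = 0.5 × 36 / 20 = 0.9 dB.
Output = -34 − 0.9 = -34.9 dB.

-34.9 dB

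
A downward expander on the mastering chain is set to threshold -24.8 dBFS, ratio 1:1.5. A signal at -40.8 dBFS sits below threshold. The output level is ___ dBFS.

Undershoot = (-24.8) − (-40.8) = 16 dB.
At 1:1.5, that expands to 24 dB under threshold.
Output = -24.8 − 24 = -48.8 dBFS.

-48.8 dBFS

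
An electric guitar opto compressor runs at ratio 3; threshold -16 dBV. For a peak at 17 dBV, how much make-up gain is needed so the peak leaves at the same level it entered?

Overshoot 33 dB → 33/3 = 11 dB after compression, so the compressed level is -16 + 11 = -5 dBV.
Make-up = target − compressed = 17 − (-5) = 22 dB.

22 dB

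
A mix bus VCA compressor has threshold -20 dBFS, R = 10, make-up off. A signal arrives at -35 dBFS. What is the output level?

-35 dBFS is 15 dB below the -20 dBFS threshold, so no gain reduction is applied.
Output = input = -35 dBFS.

-35 dBFS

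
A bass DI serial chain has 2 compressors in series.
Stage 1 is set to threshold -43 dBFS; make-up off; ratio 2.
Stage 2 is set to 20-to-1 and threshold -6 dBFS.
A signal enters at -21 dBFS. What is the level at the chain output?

-32 dBFS

Stage 1: overshoot 22 dB → 22/2 = 11 dB → -32 dBFS.
Stage 2: -32 dBFS is at or below the -6 dBFS threshold — no compression; output -32 dBFS.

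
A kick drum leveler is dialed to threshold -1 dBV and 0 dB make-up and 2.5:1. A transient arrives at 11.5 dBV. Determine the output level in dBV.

11.5 dBV sits 12.5 dB over threshold.
At 2.5:1 the overshoot is divided by 2.5, leaving 5 dB above threshold.
Output = -1 + 5 = 4 dBV.

4 dBV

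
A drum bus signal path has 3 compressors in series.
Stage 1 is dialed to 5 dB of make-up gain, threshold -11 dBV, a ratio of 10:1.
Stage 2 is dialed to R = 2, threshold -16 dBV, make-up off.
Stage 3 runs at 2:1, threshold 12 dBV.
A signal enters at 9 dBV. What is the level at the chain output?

Stage 1: 9 dBV is 20 dB over -11 dBV; at 10:1 that becomes 2 dB over, giving -9 dBV; +5 dB make-up → -4 dBV.
Stage 2: -4 dBV is 12 dB over -16 dBV; at 2:1 that becomes 6 dB over, giving -10 dBV.
Stage 3: below threshold (-10 ≤ 12); passes unchanged; output -10 dBV.

-10 dBV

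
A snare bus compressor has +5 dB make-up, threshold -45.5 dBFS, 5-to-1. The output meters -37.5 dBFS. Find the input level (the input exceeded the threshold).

Remove make-up: -37.5 − 5 = -42.5 dBFS.
The compressed level sits -42.5 − (-45.5) = 3 dB over threshold.
Undo the ratio: input overshoot = 3 × 5 = 15 dB, giving input = -30.5 dBFS.

-30.5 dBFS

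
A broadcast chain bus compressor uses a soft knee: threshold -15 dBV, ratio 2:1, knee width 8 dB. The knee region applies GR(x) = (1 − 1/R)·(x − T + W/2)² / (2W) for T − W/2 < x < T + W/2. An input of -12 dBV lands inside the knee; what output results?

-13.53125 dBV

x − T + W/2 = -12 − (-15) + 4 = 7.
GR = (1 − 1/2) × 7² / 16 = 0.5 × 49 / 16 = 1.53125 dB.
Output = -12 − 1.53125 = -13.53125 dBV.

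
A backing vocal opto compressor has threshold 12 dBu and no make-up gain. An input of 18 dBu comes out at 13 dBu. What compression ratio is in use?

Input overshoot = 18 − 12 = 6 dB; output overshoot = 13 − 12 = 1 dB.
Ratio = 6 / 1 = 6.

6:1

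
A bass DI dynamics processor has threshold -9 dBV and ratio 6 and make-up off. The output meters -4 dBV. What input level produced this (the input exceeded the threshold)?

That's 5 dB above the -9 dBV threshold.
Input overshoot = R × output overshoot = 30 dB → input = -9 + 30 = 21 dBV.

21 dBV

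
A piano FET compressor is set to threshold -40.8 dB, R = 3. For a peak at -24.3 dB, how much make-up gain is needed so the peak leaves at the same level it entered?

11 dB

Overshoot 16.5 dB → 16.5/3 = 5.5 dB after compression, so the compressed level is -40.8 + 5.5 = -35.3 dB.
Make-up = target − compressed = -24.3 − (-35.3) = 11 dB.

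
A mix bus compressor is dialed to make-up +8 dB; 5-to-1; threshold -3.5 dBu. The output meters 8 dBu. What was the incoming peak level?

Stripping the +8 dB make-up gives 0 dBu at the gain stage.
The compressed level sits 0 − (-3.5) = 3.5 dB over threshold.
Before 5:1 compression the overshoot was 3.5 × 5 = 17.5 dB, so input = -3.5 + 17.5 = 14 dBu.

14 dBu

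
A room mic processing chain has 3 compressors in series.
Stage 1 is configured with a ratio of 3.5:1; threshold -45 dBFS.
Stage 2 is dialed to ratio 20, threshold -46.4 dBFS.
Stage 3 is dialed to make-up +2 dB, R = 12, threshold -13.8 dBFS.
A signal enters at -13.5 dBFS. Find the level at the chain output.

Stage 1: 31.5 dB above -45 dBFS, reduced 3.5:1 to 9 dB above → -36 dBFS.
Stage 2: -36 dBFS is 10.4 dB over -46.4 dBFS; at 20:1 that becomes 0.52 dB over, giving -45.88 dBFS.
Stage 3: below threshold (-45.88 ≤ -13.8); passes unchanged; make-up brings it to -43.88 dBFS.

-43.88 dBFS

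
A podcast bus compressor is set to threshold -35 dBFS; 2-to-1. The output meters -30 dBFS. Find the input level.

The compressed level sits -30 − (-35) = 5 dB over threshold.
Before 2:1 compression the overshoot was 5 × 2 = 10 dB, so input = -35 + 10 = -25 dBFS.

-25 dBFS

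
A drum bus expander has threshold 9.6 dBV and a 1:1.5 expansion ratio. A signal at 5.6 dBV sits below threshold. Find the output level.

3.6 dBV

Undershoot = 9.6 − 5.6 = 4 dB.
At 1:1.5, that expands to 6 dB under threshold.
Output = 9.6 − 6 = 3.6 dBV.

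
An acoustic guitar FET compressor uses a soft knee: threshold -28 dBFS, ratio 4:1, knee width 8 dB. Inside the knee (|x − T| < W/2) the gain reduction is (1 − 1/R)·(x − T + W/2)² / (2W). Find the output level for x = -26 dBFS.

x − T + W/2 = -26 − (-28) + 4 = 6.
GR = (1 − 1/4) × 6² / 16 = 0.75 × 36 / 16 = 1.6875 dB.
Output = -26 − 1.6875 = -27.6875 dBFS.

-27.6875 dBFS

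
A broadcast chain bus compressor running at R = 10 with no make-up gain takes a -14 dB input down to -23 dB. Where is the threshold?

Gain reduction = -14 − (-23) = 9 dB; output overshoot = GR / (R − 1) = 9 / 9 = 1 dB.
Threshold = output − output overshoot = -23 − 1 = -24 dB.

-24 dB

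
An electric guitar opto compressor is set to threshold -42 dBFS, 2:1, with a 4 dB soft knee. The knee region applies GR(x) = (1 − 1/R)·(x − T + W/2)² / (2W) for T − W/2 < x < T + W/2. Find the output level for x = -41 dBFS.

-41.5625 dBFS

x − T + W/2 = -41 − (-42) + 2 = 3.
GR = (1 − 1/2) × 3² / 8 = 0.5 × 9 / 8 = 0.5625 dB.
Output = -41 − 0.5625 = -41.5625 dBFS.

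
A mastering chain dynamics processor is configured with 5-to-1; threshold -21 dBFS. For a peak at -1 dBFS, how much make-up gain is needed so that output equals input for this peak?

Without make-up, output = threshold + overshoot/5 = -21 + 4 = -17 dBFS.
Gap to target: 16 dB.

16 dB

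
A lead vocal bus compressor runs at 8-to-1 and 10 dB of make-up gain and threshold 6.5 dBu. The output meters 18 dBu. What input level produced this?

Remove make-up: 18 − 10 = 8 dBu.
That's 1.5 dB above the 6.5 dBu threshold.
Undo the ratio: input overshoot = 1.5 × 8 = 12 dB, giving input = 18.5 dBu.

18.5 dBu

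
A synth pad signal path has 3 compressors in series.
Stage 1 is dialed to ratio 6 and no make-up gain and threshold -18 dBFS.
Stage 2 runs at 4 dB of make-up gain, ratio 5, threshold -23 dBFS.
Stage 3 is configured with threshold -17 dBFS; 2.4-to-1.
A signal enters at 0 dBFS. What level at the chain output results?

Stage 1: 18 dB above -18 dBFS, reduced 6:1 to 3 dB above → -15 dBFS.
Stage 2: overshoot 8 dB → 8/5 = 1.6 dB → -21.4 dBFS; +4 dB make-up → -17.4 dBFS.
Stage 3: -17.4 dBFS ≤ -17 dBFS, so stage 3 doesn't engage; output -17.4 dBFS.

-17.4 dBFS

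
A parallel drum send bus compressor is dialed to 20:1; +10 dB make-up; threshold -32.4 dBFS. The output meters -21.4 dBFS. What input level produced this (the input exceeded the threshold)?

-12.4 dBFS

Stripping the +10 dB make-up gives -31.4 dBFS at the gain stage.
The compressed level sits -31.4 − (-32.4) = 1 dB over threshold.
Before 20:1 compression the overshoot was 1 × 20 = 20 dB, so input = -32.4 + 20 = -12.4 dBFS.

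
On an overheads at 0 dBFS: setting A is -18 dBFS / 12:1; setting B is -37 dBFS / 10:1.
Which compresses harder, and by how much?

A: overshoot 18 dB → output overshoot 1.5 dB → GR 16.5 dB.
B: overshoot 37 dB → output overshoot 3.7 dB → GR 33.3 dB.
Difference: 16.8 dB in favour of B.

B, by 16.8 dB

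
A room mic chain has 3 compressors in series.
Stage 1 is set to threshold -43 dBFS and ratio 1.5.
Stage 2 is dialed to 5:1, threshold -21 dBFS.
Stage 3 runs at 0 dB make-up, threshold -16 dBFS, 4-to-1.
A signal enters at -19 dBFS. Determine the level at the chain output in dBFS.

Stage 1: -19 dBFS is 24 dB over -43 dBFS; at 1.5:1 that becomes 16 dB over, giving -27 dBFS.
Stage 2: -27 dBFS ≤ -21 dBFS, so stage 2 doesn't engage; output -27 dBFS.
Stage 3: below threshold (-27 ≤ -16); passes unchanged; output -27 dBFS.

-27 dBFS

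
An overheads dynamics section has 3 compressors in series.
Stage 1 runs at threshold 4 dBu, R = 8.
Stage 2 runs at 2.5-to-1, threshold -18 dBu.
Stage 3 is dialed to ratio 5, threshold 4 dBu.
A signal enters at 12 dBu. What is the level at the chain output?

Stage 1: overshoot 8 dB → 8/8 = 1 dB → 5 dBu.
Stage 2: overshoot 23 dB → 23/2.5 = 9.2 dB → -8.8 dBu.
Stage 3: below threshold (-8.8 ≤ 4); passes unchanged; output -8.8 dBu.

-8.8 dBu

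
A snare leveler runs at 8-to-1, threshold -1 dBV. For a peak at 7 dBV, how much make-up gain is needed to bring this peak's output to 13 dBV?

Without make-up, output = threshold + overshoot/8 = -1 + 1 = 0 dBV.
Gap to target: 13 dB.

13 dB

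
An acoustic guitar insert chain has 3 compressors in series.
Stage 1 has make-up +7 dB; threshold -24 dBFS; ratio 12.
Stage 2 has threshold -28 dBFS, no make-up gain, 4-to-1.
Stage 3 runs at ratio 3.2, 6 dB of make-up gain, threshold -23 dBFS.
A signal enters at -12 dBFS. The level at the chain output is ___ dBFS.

Stage 1: -12 dBFS is 12 dB over -24 dBFS; at 12:1 that becomes 1 dB over, giving -23 dBFS; +7 dB make-up → -16 dBFS.
Stage 2: 12 dB above -28 dBFS, reduced 4:1 to 3 dB above → -25 dBFS.
Stage 3: -25 dBFS ≤ -23 dBFS, so stage 3 doesn't engage; make-up brings it to -19 dBFS.

-19 dBFS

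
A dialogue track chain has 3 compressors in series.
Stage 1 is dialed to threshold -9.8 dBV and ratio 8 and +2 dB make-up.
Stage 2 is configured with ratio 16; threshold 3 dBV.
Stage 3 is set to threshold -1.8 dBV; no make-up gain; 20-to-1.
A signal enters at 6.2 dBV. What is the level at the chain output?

Stage 1: overshoot 16 dB → 16/8 = 2 dB → -7.8 dBV; +2 dB make-up → -5.8 dBV.
Stage 2: -5.8 dBV is at or below the 3 dBV threshold — no compression; output -5.8 dBV.
Stage 3: -5.8 dBV ≤ -1.8 dBV, so stage 3 doesn't engage; output -5.8 dBV.

-5.8 dBV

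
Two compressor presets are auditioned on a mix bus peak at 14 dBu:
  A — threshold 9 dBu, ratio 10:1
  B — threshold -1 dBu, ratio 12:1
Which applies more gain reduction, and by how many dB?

A: 5 dB over, compressed to 0.5 dB over, so 4.5 dB of GR.
B: 15 dB over, compressed to 1.25 dB over, so 13.75 dB of GR.
B reduces 9.25 dB more.

B, by 9.25 dB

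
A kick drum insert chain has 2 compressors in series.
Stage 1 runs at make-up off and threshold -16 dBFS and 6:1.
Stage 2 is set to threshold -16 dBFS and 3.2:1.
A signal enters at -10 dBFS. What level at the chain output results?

-15.6875 dBFS

Stage 1: overshoot 6 dB → 6/6 = 1 dB → -15 dBFS.
Stage 2: overshoot 1 dB → 1/3.2 = 0.3125 dB → -15.6875 dBFS.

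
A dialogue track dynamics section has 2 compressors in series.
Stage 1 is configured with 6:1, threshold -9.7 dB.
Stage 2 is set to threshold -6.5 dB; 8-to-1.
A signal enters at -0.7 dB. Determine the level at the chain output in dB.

Stage 1: overshoot 9 dB → 9/6 = 1.5 dB → -8.2 dB.
Stage 2: -8.2 dB is at or below the -6.5 dB threshold — no compression; output -8.2 dB.

-8.2 dB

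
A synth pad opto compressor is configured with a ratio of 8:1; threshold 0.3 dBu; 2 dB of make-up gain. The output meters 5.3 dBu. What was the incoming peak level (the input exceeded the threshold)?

24.3 dBu

Remove make-up: 5.3 − 2 = 3.3 dBu.
The compressed level sits 3.3 − 0.3 = 3 dB over threshold.
Undo the ratio: input overshoot = 3 × 8 = 24 dB, giving input = 24.3 dBu.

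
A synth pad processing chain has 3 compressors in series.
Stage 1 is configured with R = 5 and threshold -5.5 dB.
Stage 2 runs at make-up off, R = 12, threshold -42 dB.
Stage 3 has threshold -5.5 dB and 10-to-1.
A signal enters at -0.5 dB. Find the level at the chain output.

-38.875 dB

Stage 1: -0.5 dB is 5 dB over -5.5 dB; at 5:1 that becomes 1 dB over, giving -4.5 dB.
Stage 2: 37.5 dB above -42 dB, reduced 12:1 to 3.125 dB above → -38.875 dB.
Stage 3: below threshold (-38.875 ≤ -5.5); passes unchanged; output -38.875 dB.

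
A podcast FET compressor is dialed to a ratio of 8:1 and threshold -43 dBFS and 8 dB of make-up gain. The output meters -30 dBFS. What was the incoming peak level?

-3 dBFS

Remove make-up: -30 − 8 = -38 dBFS.
Post-compression overshoot = -38 − (-43) = 5 dB.
Input overshoot = R × output overshoot = 40 dB → input = -43 + 40 = -3 dBFS.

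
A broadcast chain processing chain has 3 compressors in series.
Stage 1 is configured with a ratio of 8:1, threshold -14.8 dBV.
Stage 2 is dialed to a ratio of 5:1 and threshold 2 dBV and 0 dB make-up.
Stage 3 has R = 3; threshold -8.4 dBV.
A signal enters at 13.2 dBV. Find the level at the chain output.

-11.3 dBV

Stage 1: 13.2 dBV is 28 dB over -14.8 dBV; at 8:1 that becomes 3.5 dB over, giving -11.3 dBV.
Stage 2: -11.3 dBV is at or below the 2 dBV threshold — no compression; output -11.3 dBV.
Stage 3: below threshold (-11.3 ≤ -8.4); passes unchanged; output -11.3 dBV.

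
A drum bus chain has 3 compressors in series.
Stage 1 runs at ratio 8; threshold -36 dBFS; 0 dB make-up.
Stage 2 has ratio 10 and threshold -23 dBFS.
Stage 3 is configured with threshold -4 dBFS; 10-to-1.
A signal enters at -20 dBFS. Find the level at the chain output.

-34 dBFS

Stage 1: -20 dBFS is 16 dB over -36 dBFS; at 8:1 that becomes 2 dB over, giving -34 dBFS.
Stage 2: -34 dBFS ≤ -23 dBFS, so stage 2 doesn't engage; output -34 dBFS.
Stage 3: below threshold (-34 ≤ -4); passes unchanged; output -34 dBFS.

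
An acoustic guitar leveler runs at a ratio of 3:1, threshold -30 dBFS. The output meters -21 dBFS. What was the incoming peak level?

The compressed level sits -21 − (-30) = 9 dB over threshold.
Input overshoot = R × output overshoot = 27 dB → input = -30 + 27 = -3 dBFS.

-3 dBFS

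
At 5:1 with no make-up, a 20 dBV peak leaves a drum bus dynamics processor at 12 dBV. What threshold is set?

Let T be the threshold. Output overshoot = (input overshoot)/R, so 12 − T = (20 − T)/5.
5·(12 − T) = 20 − T → 4·T = 60 − 20 = 40.
T = 40/4 = 10 dBV.

10 dBV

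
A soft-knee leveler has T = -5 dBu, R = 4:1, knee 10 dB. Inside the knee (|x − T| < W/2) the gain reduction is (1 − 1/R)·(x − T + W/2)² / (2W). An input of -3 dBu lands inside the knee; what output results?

-4.8375 dBu

x − T + W/2 = -3 − (-5) + 5 = 7.
GR = (1 − 1/4) × 7² / 20 = 0.75 × 49 / 20 = 1.8375 dB.
Output = -3 − 1.8375 = -4.8375 dBu.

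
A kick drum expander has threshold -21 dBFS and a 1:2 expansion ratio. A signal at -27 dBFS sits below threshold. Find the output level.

-33 dBFS

Below threshold, a 1:2 expander applies gain = (2−1)×(T − x) of attenuation.
(2−1) × 6 = 6 dB, so output = -27 − 6 = -33 dBFS.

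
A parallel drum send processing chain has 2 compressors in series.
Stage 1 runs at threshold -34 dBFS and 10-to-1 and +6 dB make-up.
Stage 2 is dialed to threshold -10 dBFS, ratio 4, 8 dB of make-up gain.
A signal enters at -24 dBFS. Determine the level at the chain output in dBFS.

-19 dBFS

Stage 1: -24 dBFS is 10 dB over -34 dBFS; at 10:1 that becomes 1 dB over, giving -33 dBFS; +6 dB make-up → -27 dBFS.
Stage 2: -27 dBFS is at or below the -10 dBFS threshold — no compression; make-up brings it to -19 dBFS.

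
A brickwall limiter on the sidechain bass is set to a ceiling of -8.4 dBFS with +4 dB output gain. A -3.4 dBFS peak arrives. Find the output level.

-4.4 dBFS

At ∞:1, everything above -8.4 dBFS is held at the ceiling.
Output gain then adds 4 dB: -8.4 + 4 = -4.4 dBFS.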